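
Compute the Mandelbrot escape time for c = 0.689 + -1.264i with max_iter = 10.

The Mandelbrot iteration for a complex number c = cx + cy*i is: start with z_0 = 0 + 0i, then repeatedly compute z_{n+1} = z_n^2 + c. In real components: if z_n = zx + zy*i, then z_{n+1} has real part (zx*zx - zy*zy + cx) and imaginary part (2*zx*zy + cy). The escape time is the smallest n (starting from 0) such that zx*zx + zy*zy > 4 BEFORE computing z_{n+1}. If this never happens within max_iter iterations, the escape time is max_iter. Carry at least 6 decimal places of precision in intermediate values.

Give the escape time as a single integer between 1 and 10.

Answer: 2

Derivation:
z_0 = 0 + 0i, c = 0.6890 + -1.2640i
Iter 1: z = 0.6890 + -1.2640i, |z|^2 = 2.0724
Iter 2: z = -0.4340 + -3.0058i, |z|^2 = 9.2231
Escaped at iteration 2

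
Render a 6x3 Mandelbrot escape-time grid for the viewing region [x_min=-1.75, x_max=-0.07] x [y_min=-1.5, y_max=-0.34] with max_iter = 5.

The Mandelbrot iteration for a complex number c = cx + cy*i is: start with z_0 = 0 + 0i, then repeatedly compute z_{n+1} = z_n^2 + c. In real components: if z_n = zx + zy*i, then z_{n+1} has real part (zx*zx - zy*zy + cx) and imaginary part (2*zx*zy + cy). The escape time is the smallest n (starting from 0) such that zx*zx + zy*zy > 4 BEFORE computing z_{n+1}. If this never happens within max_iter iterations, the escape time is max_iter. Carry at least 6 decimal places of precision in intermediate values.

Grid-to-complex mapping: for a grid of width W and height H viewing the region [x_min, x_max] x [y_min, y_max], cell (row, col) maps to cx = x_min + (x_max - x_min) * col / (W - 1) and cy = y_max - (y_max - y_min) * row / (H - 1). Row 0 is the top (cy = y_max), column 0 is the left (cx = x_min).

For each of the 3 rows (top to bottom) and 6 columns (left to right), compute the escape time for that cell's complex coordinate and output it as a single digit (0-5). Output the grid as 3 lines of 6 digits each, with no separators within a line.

Answer: 455555
233455
112222

Derivation:
(row=0, col=0): c = -1.7500 + -0.3400i → escape time 4
(row=0, col=1): c = -1.4140 + -0.3400i → escape time 5
(row=0, col=2): c = -1.0780 + -0.3400i → escape time 5
(row=0, col=3): c = -0.7420 + -0.3400i → escape time 5
(row=0, col=4): c = -0.4060 + -0.3400i → escape time 5
(row=0, col=5): c = -0.0700 + -0.3400i → escape time 5
(row=1, col=0): c = -1.7500 + -0.9200i → escape time 2
(row=1, col=1): c = -1.4140 + -0.9200i → escape time 3
(row=1, col=2): c = -1.0780 + -0.9200i → escape time 3
(row=1, col=3): c = -0.7420 + -0.9200i → escape time 4
(row=1, col=4): c = -0.4060 + -0.9200i → escape time 5
(row=1, col=5): c = -0.0700 + -0.9200i → escape time 5
(row=2, col=0): c = -1.7500 + -1.5000i → escape time 1
(row=2, col=1): c = -1.4140 + -1.5000i → escape time 1
(row=2, col=2): c = -1.0780 + -1.5000i → escape time 2
(row=2, col=3): c = -0.7420 + -1.5000i → escape time 2
(row=2, col=4): c = -0.4060 + -1.5000i → escape time 2
(row=2, col=5): c = -0.0700 + -1.5000i → escape time 2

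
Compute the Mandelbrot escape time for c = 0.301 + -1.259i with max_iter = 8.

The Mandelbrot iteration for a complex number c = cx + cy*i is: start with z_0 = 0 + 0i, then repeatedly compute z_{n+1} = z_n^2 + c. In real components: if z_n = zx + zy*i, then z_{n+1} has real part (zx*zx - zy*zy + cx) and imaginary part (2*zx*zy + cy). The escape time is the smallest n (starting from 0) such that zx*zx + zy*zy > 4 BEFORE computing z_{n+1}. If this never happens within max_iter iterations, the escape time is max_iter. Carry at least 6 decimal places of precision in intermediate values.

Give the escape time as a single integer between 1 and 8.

z_0 = 0 + 0i, c = 0.3010 + -1.2590i
Iter 1: z = 0.3010 + -1.2590i, |z|^2 = 1.6757
Iter 2: z = -1.1935 + -2.0169i, |z|^2 = 5.4924
Escaped at iteration 2

Answer: 2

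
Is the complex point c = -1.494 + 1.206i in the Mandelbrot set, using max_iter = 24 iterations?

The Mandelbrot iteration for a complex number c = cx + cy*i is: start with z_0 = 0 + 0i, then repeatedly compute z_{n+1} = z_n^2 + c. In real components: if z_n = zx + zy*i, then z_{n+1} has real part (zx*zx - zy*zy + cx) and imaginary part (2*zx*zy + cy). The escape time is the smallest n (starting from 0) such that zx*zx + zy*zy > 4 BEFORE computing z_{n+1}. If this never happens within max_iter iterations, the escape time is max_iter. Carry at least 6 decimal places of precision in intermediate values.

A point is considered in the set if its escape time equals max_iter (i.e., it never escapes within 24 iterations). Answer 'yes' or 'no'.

Answer: no

Derivation:
z_0 = 0 + 0i, c = -1.4940 + 1.2060i
Iter 1: z = -1.4940 + 1.2060i, |z|^2 = 3.6865
Iter 2: z = -0.7164 + -2.3975i, |z|^2 = 6.2614
Escaped at iteration 2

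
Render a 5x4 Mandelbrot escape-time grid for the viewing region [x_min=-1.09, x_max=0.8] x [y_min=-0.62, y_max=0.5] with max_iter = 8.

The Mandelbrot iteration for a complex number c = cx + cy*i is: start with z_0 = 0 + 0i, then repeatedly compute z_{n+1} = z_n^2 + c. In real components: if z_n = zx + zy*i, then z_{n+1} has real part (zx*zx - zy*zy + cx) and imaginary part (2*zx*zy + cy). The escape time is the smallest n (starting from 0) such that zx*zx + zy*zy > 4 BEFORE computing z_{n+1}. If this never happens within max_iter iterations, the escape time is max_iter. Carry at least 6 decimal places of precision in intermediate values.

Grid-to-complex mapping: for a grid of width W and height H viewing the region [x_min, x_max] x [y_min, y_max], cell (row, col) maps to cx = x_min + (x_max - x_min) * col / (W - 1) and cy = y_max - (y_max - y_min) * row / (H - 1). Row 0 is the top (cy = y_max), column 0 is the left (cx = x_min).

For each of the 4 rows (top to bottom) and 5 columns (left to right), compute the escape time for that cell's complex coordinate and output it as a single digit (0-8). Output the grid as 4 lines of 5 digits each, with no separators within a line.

Answer: 58883
88883
88883
48883

Derivation:
(row=0, col=0): c = -1.0900 + 0.5000i → escape time 5
(row=0, col=1): c = -0.6175 + 0.5000i → escape time 8
(row=0, col=2): c = -0.1450 + 0.5000i → escape time 8
(row=0, col=3): c = 0.3275 + 0.5000i → escape time 8
(row=0, col=4): c = 0.8000 + 0.5000i → escape time 3
(row=1, col=0): c = -1.0900 + 0.1267i → escape time 8
(row=1, col=1): c = -0.6175 + 0.1267i → escape time 8
(row=1, col=2): c = -0.1450 + 0.1267i → escape time 8
(row=1, col=3): c = 0.3275 + 0.1267i → escape time 8
(row=1, col=4): c = 0.8000 + 0.1267i → escape time 3
(row=2, col=0): c = -1.0900 + -0.2467i → escape time 8
(row=2, col=1): c = -0.6175 + -0.2467i → escape time 8
(row=2, col=2): c = -0.1450 + -0.2467i → escape time 8
(row=2, col=3): c = 0.3275 + -0.2467i → escape time 8
(row=2, col=4): c = 0.8000 + -0.2467i → escape time 3
(row=3, col=0): c = -1.0900 + -0.6200i → escape time 4
(row=3, col=1): c = -0.6175 + -0.6200i → escape time 8
(row=3, col=2): c = -0.1450 + -0.6200i → escape time 8
(row=3, col=3): c = 0.3275 + -0.6200i → escape time 8
(row=3, col=4): c = 0.8000 + -0.6200i → escape time 3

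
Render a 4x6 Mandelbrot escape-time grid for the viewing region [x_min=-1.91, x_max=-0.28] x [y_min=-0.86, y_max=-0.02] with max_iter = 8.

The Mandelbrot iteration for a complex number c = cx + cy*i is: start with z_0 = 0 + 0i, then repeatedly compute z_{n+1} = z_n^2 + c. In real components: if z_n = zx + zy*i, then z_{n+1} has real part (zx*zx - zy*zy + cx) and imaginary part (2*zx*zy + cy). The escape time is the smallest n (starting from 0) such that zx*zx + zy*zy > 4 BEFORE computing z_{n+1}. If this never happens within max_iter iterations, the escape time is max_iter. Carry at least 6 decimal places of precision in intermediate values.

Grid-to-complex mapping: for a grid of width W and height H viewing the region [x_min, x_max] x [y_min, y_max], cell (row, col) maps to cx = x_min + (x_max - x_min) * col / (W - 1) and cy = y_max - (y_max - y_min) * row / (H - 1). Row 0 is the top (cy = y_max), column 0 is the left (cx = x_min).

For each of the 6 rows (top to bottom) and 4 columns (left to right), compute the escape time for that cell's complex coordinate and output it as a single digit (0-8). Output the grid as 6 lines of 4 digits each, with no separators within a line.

(row=0, col=0): c = -1.9100 + -0.0200i → escape time 7
(row=0, col=1): c = -1.3667 + -0.0200i → escape time 8
(row=0, col=2): c = -0.8233 + -0.0200i → escape time 8
(row=0, col=3): c = -0.2800 + -0.0200i → escape time 8
(row=1, col=0): c = -1.9100 + -0.1880i → escape time 4
(row=1, col=1): c = -1.3667 + -0.1880i → escape time 7
(row=1, col=2): c = -0.8233 + -0.1880i → escape time 8
(row=1, col=3): c = -0.2800 + -0.1880i → escape time 8
(row=2, col=0): c = -1.9100 + -0.3560i → escape time 3
(row=2, col=1): c = -1.3667 + -0.3560i → escape time 5
(row=2, col=2): c = -0.8233 + -0.3560i → escape time 8
(row=2, col=3): c = -0.2800 + -0.3560i → escape time 8
(row=3, col=0): c = -1.9100 + -0.5240i → escape time 2
(row=3, col=1): c = -1.3667 + -0.5240i → escape time 3
(row=3, col=2): c = -0.8233 + -0.5240i → escape time 6
(row=3, col=3): c = -0.2800 + -0.5240i → escape time 8
(row=4, col=0): c = -1.9100 + -0.6920i → escape time 1
(row=4, col=1): c = -1.3667 + -0.6920i → escape time 3
(row=4, col=2): c = -0.8233 + -0.6920i → escape time 4
(row=4, col=3): c = -0.2800 + -0.6920i → escape time 8
(row=5, col=0): c = -1.9100 + -0.8600i → escape time 1
(row=5, col=1): c = -1.3667 + -0.8600i → escape time 3
(row=5, col=2): c = -0.8233 + -0.8600i → escape time 4
(row=5, col=3): c = -0.2800 + -0.8600i → escape time 8

Answer: 7888
4788
3588
2368
1348
1348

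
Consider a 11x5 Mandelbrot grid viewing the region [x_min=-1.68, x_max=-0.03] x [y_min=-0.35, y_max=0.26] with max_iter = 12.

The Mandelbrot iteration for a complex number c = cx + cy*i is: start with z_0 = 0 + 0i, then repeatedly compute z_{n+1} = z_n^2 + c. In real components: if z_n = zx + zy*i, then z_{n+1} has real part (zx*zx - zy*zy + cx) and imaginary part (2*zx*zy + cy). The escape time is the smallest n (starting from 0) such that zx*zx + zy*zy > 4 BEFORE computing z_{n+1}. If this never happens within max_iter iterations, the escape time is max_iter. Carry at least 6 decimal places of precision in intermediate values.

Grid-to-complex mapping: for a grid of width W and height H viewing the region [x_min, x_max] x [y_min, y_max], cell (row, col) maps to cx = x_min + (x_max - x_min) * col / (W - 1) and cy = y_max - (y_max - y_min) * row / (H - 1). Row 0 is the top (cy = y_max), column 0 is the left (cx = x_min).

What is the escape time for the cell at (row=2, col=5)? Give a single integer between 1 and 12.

Answer: 12

Derivation:
z_0 = 0 + 0i, c = -0.8550 + -0.0450i
Iter 1: z = -0.8550 + -0.0450i, |z|^2 = 0.7330
Iter 2: z = -0.1260 + 0.0319i, |z|^2 = 0.0169
Iter 3: z = -0.8401 + -0.0531i, |z|^2 = 0.7087
Iter 4: z = -0.1520 + 0.0441i, |z|^2 = 0.0250
Iter 5: z = -0.8339 + -0.0584i, |z|^2 = 0.6987
Iter 6: z = -0.1631 + 0.0524i, |z|^2 = 0.0294
Iter 7: z = -0.8311 + -0.0621i, |z|^2 = 0.6947
Iter 8: z = -0.1681 + 0.0582i, |z|^2 = 0.0316
Iter 9: z = -0.8301 + -0.0646i, |z|^2 = 0.6933
Iter 10: z = -0.1700 + 0.0622i, |z|^2 = 0.0328
Iter 11: z = -0.8300 + -0.0662i, |z|^2 = 0.6932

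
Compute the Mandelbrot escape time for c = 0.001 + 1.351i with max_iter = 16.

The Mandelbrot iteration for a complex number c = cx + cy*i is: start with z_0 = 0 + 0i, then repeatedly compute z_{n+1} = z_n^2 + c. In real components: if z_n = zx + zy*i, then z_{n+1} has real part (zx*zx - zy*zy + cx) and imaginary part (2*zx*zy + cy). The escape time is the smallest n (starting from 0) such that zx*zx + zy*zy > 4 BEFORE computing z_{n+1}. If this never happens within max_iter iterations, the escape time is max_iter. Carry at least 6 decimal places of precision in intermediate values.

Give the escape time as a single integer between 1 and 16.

Answer: 2

Derivation:
z_0 = 0 + 0i, c = 0.0010 + 1.3510i
Iter 1: z = 0.0010 + 1.3510i, |z|^2 = 1.8252
Iter 2: z = -1.8242 + 1.3537i, |z|^2 = 5.1602
Escaped at iteration 2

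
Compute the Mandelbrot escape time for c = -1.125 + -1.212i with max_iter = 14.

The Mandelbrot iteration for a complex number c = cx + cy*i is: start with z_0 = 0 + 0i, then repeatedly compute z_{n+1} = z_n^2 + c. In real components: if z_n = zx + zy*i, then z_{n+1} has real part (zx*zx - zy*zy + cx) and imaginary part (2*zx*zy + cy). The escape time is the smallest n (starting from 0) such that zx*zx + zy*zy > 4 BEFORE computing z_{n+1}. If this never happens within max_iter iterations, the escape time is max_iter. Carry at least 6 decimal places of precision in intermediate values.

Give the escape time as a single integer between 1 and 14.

z_0 = 0 + 0i, c = -1.1250 + -1.2120i
Iter 1: z = -1.1250 + -1.2120i, |z|^2 = 2.7346
Iter 2: z = -1.3283 + 1.5150i, |z|^2 = 4.0597
Escaped at iteration 2

Answer: 2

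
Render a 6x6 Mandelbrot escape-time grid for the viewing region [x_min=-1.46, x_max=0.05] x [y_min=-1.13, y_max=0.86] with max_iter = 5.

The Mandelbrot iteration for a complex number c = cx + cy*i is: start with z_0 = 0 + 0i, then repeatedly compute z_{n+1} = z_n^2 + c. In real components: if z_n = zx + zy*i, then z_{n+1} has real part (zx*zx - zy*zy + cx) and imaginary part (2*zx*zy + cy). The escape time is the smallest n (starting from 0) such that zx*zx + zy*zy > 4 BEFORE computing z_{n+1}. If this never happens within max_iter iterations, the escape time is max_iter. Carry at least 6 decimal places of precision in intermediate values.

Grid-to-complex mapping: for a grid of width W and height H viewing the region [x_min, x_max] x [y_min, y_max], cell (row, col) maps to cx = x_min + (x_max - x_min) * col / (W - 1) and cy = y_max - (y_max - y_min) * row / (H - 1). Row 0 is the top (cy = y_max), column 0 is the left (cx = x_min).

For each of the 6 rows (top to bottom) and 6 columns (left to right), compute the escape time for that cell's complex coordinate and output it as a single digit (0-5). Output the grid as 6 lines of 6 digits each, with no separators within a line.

Answer: 334455
355555
555555
555555
334555
233344

Derivation:
(row=0, col=0): c = -1.4600 + 0.8600i → escape time 3
(row=0, col=1): c = -1.1580 + 0.8600i → escape time 3
(row=0, col=2): c = -0.8560 + 0.8600i → escape time 4
(row=0, col=3): c = -0.5540 + 0.8600i → escape time 4
(row=0, col=4): c = -0.2520 + 0.8600i → escape time 5
(row=0, col=5): c = 0.0500 + 0.8600i → escape time 5
(row=1, col=0): c = -1.4600 + 0.4620i → escape time 3
(row=1, col=1): c = -1.1580 + 0.4620i → escape time 5
(row=1, col=2): c = -0.8560 + 0.4620i → escape time 5
(row=1, col=3): c = -0.5540 + 0.4620i → escape time 5
(row=1, col=4): c = -0.2520 + 0.4620i → escape time 5
(row=1, col=5): c = 0.0500 + 0.4620i → escape time 5
(row=2, col=0): c = -1.4600 + 0.0640i → escape time 5
(row=2, col=1): c = -1.1580 + 0.0640i → escape time 5
(row=2, col=2): c = -0.8560 + 0.0640i → escape time 5
(row=2, col=3): c = -0.5540 + 0.0640i → escape time 5
(row=2, col=4): c = -0.2520 + 0.0640i → escape time 5
(row=2, col=5): c = 0.0500 + 0.0640i → escape time 5
(row=3, col=0): c = -1.4600 + -0.3340i → escape time 5
(row=3, col=1): c = -1.1580 + -0.3340i → escape time 5
(row=3, col=2): c = -0.8560 + -0.3340i → escape time 5
(row=3, col=3): c = -0.5540 + -0.3340i → escape time 5
(row=3, col=4): c = -0.2520 + -0.3340i → escape time 5
(row=3, col=5): c = 0.0500 + -0.3340i → escape time 5
(row=4, col=0): c = -1.4600 + -0.7320i → escape time 3
(row=4, col=1): c = -1.1580 + -0.7320i → escape time 3
(row=4, col=2): c = -0.8560 + -0.7320i → escape time 4
(row=4, col=3): c = -0.5540 + -0.7320i → escape time 5
(row=4, col=4): c = -0.2520 + -0.7320i → escape time 5
(row=4, col=5): c = 0.0500 + -0.7320i → escape time 5
(row=5, col=0): c = -1.4600 + -1.1300i → escape time 2
(row=5, col=1): c = -1.1580 + -1.1300i → escape time 3
(row=5, col=2): c = -0.8560 + -1.1300i → escape time 3
(row=5, col=3): c = -0.5540 + -1.1300i → escape time 3
(row=5, col=4): c = -0.2520 + -1.1300i → escape time 4
(row=5, col=5): c = 0.0500 + -1.1300i → escape time 4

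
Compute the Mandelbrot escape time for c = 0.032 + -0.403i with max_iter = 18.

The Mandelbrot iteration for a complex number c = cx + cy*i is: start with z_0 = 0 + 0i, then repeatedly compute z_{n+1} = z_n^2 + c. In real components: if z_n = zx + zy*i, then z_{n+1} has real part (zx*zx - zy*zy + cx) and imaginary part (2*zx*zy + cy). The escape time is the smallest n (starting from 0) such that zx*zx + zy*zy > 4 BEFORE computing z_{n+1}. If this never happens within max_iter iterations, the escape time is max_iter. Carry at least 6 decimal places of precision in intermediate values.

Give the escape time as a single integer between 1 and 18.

z_0 = 0 + 0i, c = 0.0320 + -0.4030i
Iter 1: z = 0.0320 + -0.4030i, |z|^2 = 0.1634
Iter 2: z = -0.1294 + -0.4288i, |z|^2 = 0.2006
Iter 3: z = -0.1351 + -0.2920i, |z|^2 = 0.1035
Iter 4: z = -0.0350 + -0.3241i, |z|^2 = 0.1063
Iter 5: z = -0.0718 + -0.3803i, |z|^2 = 0.1498
Iter 6: z = -0.1075 + -0.3484i, |z|^2 = 0.1329
Iter 7: z = -0.0778 + -0.3281i, |z|^2 = 0.1137
Iter 8: z = -0.0696 + -0.3519i, |z|^2 = 0.1287
Iter 9: z = -0.0870 + -0.3540i, |z|^2 = 0.1329
Iter 10: z = -0.0858 + -0.3414i, |z|^2 = 0.1239
Iter 11: z = -0.0772 + -0.3444i, |z|^2 = 0.1246
Iter 12: z = -0.0807 + -0.3498i, |z|^2 = 0.1289
Iter 13: z = -0.0839 + -0.3465i, |z|^2 = 0.1271
Iter 14: z = -0.0811 + -0.3449i, |z|^2 = 0.1255
Iter 15: z = -0.0804 + -0.3471i, |z|^2 = 0.1269
Iter 16: z = -0.0820 + -0.3472i, |z|^2 = 0.1273
Iter 17: z = -0.0818 + -0.3461i, |z|^2 = 0.1264

Answer: 18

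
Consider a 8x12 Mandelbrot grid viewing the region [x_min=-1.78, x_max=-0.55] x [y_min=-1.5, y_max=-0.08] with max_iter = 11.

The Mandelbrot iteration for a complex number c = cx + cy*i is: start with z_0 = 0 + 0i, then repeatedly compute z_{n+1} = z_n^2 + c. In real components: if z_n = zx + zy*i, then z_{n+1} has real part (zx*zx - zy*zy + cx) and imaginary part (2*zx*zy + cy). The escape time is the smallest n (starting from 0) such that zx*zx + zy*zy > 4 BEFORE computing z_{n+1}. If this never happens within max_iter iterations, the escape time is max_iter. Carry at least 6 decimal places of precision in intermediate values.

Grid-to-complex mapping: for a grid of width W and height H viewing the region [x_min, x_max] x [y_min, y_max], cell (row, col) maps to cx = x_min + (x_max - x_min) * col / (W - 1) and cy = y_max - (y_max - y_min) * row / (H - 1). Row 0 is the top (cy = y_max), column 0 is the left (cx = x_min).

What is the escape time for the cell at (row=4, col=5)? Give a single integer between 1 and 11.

Answer: 5

Derivation:
z_0 = 0 + 0i, c = -0.9014 + -0.5964i
Iter 1: z = -0.9014 + -0.5964i, |z|^2 = 1.1682
Iter 2: z = -0.4445 + 0.4788i, |z|^2 = 0.4268
Iter 3: z = -0.9331 + -1.0220i, |z|^2 = 1.9152
Iter 4: z = -1.0753 + 1.3109i, |z|^2 = 2.8747
Iter 5: z = -1.4636 + -3.4156i, |z|^2 = 13.8083
Escaped at iteration 5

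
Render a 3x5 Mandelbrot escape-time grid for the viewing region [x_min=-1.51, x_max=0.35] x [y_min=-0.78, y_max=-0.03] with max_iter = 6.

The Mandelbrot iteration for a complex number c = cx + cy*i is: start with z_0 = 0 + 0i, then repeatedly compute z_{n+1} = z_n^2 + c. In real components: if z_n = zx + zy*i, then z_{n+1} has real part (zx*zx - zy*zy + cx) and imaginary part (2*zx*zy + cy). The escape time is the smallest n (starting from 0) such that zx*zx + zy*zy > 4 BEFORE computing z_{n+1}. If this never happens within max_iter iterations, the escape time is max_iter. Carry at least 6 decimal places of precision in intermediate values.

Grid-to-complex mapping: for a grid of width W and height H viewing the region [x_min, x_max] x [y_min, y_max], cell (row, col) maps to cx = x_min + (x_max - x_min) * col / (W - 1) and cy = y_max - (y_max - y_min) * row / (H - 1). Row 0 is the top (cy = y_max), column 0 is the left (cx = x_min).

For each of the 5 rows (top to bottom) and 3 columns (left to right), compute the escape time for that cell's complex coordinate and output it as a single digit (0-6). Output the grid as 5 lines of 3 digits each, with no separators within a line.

(row=0, col=0): c = -1.5100 + -0.0300i → escape time 6
(row=0, col=1): c = -0.5800 + -0.0300i → escape time 6
(row=0, col=2): c = 0.3500 + -0.0300i → escape time 6
(row=1, col=0): c = -1.5100 + -0.2175i → escape time 5
(row=1, col=1): c = -0.5800 + -0.2175i → escape time 6
(row=1, col=2): c = 0.3500 + -0.2175i → escape time 6
(row=2, col=0): c = -1.5100 + -0.4050i → escape time 4
(row=2, col=1): c = -0.5800 + -0.4050i → escape time 6
(row=2, col=2): c = 0.3500 + -0.4050i → escape time 6
(row=3, col=0): c = -1.5100 + -0.5925i → escape time 3
(row=3, col=1): c = -0.5800 + -0.5925i → escape time 6
(row=3, col=2): c = 0.3500 + -0.5925i → escape time 6
(row=4, col=0): c = -1.5100 + -0.7800i → escape time 3
(row=4, col=1): c = -0.5800 + -0.7800i → escape time 5
(row=4, col=2): c = 0.3500 + -0.7800i → escape time 4

Answer: 666
566
466
366
354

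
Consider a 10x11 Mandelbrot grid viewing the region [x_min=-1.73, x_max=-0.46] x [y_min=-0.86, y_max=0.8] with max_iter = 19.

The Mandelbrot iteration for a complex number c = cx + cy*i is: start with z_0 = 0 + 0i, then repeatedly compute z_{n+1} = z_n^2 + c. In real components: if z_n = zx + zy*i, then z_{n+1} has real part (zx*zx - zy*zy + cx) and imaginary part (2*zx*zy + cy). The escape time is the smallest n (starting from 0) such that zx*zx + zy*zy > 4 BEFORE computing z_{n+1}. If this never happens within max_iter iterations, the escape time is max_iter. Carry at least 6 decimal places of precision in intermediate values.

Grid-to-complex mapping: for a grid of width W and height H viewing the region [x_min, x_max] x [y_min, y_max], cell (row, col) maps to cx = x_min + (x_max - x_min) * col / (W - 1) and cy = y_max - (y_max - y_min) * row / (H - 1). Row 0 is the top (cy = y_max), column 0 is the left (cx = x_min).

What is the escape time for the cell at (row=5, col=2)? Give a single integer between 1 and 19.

z_0 = 0 + 0i, c = -1.4478 + -0.0300i
Iter 1: z = -1.4478 + -0.0300i, |z|^2 = 2.0970
Iter 2: z = 0.6474 + 0.0569i, |z|^2 = 0.4223
Iter 3: z = -1.0319 + 0.0436i, |z|^2 = 1.0667
Iter 4: z = -0.3848 + -0.1200i, |z|^2 = 0.1625
Iter 5: z = -1.3141 + 0.0624i, |z|^2 = 1.7307
Iter 6: z = 0.2751 + -0.1940i, |z|^2 = 0.1133
Iter 7: z = -1.4097 + -0.1367i, |z|^2 = 2.0060
Iter 8: z = 0.5208 + 0.3555i, |z|^2 = 0.3976
Iter 9: z = -1.3029 + 0.3403i, |z|^2 = 1.8135
Iter 10: z = 0.1341 + -0.9169i, |z|^2 = 0.8586
Iter 11: z = -2.2705 + -0.2758i, |z|^2 = 5.2311
Escaped at iteration 11

Answer: 11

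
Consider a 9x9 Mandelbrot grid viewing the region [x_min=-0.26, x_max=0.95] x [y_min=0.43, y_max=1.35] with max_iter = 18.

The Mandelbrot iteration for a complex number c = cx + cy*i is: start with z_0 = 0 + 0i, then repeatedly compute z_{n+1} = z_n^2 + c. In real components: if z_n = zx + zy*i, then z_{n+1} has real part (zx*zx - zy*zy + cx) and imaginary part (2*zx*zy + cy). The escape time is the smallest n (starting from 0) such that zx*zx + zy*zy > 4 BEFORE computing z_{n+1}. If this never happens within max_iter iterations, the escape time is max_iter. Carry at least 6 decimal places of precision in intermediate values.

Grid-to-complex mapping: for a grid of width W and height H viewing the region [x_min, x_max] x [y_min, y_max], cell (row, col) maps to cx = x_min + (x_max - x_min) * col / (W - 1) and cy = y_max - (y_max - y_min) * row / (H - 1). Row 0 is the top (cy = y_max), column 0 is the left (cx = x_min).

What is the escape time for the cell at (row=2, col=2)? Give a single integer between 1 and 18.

Answer: 4

Derivation:
z_0 = 0 + 0i, c = 0.0425 + 1.1200i
Iter 1: z = 0.0425 + 1.1200i, |z|^2 = 1.2562
Iter 2: z = -1.2101 + 1.2152i, |z|^2 = 2.9410
Iter 3: z = 0.0301 + -1.8210i, |z|^2 = 3.3170
Iter 4: z = -3.2727 + 1.0103i, |z|^2 = 11.7312
Escaped at iteration 4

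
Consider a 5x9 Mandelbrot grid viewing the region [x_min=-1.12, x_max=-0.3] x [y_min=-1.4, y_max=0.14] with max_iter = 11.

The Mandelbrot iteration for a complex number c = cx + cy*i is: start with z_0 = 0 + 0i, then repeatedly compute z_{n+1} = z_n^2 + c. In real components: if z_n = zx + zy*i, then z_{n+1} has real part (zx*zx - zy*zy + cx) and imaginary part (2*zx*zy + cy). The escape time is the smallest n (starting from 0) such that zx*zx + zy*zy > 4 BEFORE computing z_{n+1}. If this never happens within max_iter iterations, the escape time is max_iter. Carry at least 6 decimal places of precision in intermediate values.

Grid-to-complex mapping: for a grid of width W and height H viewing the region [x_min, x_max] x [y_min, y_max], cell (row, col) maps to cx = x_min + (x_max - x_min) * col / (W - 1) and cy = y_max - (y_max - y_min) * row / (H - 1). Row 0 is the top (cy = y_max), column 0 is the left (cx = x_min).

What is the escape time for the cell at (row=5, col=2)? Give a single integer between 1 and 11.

z_0 = 0 + 0i, c = -0.7100 + -0.8225i
Iter 1: z = -0.7100 + -0.8225i, |z|^2 = 1.1806
Iter 2: z = -0.8824 + 0.3455i, |z|^2 = 0.8980
Iter 3: z = -0.0507 + -1.4322i, |z|^2 = 2.0536
Iter 4: z = -2.7585 + -0.6773i, |z|^2 = 8.0680
Escaped at iteration 4

Answer: 4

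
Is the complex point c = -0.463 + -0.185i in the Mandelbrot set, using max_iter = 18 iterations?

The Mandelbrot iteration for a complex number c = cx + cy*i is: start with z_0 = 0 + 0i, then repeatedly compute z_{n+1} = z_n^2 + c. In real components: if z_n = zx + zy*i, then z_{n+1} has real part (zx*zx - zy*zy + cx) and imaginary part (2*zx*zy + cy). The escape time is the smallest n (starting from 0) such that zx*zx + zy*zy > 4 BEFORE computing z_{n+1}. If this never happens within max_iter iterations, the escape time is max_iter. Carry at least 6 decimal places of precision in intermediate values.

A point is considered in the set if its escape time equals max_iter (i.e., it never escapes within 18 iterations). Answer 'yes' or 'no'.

z_0 = 0 + 0i, c = -0.4630 + -0.1850i
Iter 1: z = -0.4630 + -0.1850i, |z|^2 = 0.2486
Iter 2: z = -0.2829 + -0.0137i, |z|^2 = 0.0802
Iter 3: z = -0.3832 + -0.1773i, |z|^2 = 0.1782
Iter 4: z = -0.3476 + -0.0492i, |z|^2 = 0.1232
Iter 5: z = -0.3446 + -0.1508i, |z|^2 = 0.1415
Iter 6: z = -0.3670 + -0.0811i, |z|^2 = 0.1413
Iter 7: z = -0.3349 + -0.1255i, |z|^2 = 0.1279
Iter 8: z = -0.3666 + -0.1009i, |z|^2 = 0.1446
Iter 9: z = -0.3388 + -0.1110i, |z|^2 = 0.1271
Iter 10: z = -0.3605 + -0.1098i, |z|^2 = 0.1420
Iter 11: z = -0.3451 + -0.1058i, |z|^2 = 0.1303
Iter 12: z = -0.3551 + -0.1120i, |z|^2 = 0.1387
Iter 13: z = -0.3494 + -0.1055i, |z|^2 = 0.1332
Iter 14: z = -0.3520 + -0.1113i, |z|^2 = 0.1363
Iter 15: z = -0.3515 + -0.1066i, |z|^2 = 0.1349
Iter 16: z = -0.3508 + -0.1100i, |z|^2 = 0.1352
Iter 17: z = -0.3520 + -0.1078i, |z|^2 = 0.1355
Did not escape in 18 iterations → in set

Answer: yes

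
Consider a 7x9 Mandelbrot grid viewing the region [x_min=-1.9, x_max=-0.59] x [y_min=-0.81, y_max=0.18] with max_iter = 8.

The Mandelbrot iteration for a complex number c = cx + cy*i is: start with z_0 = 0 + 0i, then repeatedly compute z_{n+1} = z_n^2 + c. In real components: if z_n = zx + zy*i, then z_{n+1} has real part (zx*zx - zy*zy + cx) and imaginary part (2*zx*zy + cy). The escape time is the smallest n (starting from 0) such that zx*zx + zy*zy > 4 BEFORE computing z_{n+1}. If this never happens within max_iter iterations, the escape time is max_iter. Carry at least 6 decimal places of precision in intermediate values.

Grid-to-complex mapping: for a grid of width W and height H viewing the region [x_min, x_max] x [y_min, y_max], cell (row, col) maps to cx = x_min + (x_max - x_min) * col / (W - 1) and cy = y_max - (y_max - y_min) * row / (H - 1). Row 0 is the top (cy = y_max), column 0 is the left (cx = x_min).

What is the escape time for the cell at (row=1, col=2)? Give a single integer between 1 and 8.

Answer: 8

Derivation:
z_0 = 0 + 0i, c = -1.4633 + 0.0562i
Iter 1: z = -1.4633 + 0.0562i, |z|^2 = 2.1445
Iter 2: z = 0.6748 + -0.1084i, |z|^2 = 0.4672
Iter 3: z = -1.0197 + -0.0900i, |z|^2 = 1.0478
Iter 4: z = -0.4317 + 0.2398i, |z|^2 = 0.2439
Iter 5: z = -1.3345 + -0.1508i, |z|^2 = 1.8035
Iter 6: z = 0.2947 + 0.4588i, |z|^2 = 0.2974
Iter 7: z = -1.5870 + 0.3267i, |z|^2 = 2.6253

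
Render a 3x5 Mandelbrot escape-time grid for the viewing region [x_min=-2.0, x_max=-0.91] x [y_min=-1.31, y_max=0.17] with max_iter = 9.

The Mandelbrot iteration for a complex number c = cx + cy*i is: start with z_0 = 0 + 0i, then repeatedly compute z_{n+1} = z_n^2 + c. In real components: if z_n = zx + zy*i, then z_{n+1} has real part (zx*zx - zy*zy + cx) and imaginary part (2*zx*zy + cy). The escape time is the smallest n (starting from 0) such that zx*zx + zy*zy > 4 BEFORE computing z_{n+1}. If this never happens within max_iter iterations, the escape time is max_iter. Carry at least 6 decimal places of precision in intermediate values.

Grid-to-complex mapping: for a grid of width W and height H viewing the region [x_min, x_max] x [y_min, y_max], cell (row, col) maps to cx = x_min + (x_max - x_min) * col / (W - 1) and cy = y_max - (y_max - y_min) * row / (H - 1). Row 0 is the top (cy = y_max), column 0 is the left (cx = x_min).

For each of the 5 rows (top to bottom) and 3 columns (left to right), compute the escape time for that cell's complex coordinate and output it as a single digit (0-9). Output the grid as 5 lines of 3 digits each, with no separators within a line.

Answer: 169
159
135
133
122

Derivation:
(row=0, col=0): c = -2.0000 + 0.1700i → escape time 1
(row=0, col=1): c = -1.4550 + 0.1700i → escape time 6
(row=0, col=2): c = -0.9100 + 0.1700i → escape time 9
(row=1, col=0): c = -2.0000 + -0.2000i → escape time 1
(row=1, col=1): c = -1.4550 + -0.2000i → escape time 5
(row=1, col=2): c = -0.9100 + -0.2000i → escape time 9
(row=2, col=0): c = -2.0000 + -0.5700i → escape time 1
(row=2, col=1): c = -1.4550 + -0.5700i → escape time 3
(row=2, col=2): c = -0.9100 + -0.5700i → escape time 5
(row=3, col=0): c = -2.0000 + -0.9400i → escape time 1
(row=3, col=1): c = -1.4550 + -0.9400i → escape time 3
(row=3, col=2): c = -0.9100 + -0.9400i → escape time 3
(row=4, col=0): c = -2.0000 + -1.3100i → escape time 1
(row=4, col=1): c = -1.4550 + -1.3100i → escape time 2
(row=4, col=2): c = -0.9100 + -1.3100i → escape time 2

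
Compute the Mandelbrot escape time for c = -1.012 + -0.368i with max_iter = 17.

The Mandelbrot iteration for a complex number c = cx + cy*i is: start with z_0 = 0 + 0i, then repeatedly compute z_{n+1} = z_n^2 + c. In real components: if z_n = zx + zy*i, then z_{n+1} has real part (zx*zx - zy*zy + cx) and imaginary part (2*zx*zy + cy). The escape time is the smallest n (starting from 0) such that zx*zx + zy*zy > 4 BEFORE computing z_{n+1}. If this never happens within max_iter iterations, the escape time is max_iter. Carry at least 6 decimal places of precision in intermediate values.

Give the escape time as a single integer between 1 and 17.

Answer: 12

Derivation:
z_0 = 0 + 0i, c = -1.0120 + -0.3680i
Iter 1: z = -1.0120 + -0.3680i, |z|^2 = 1.1596
Iter 2: z = -0.1233 + 0.3768i, |z|^2 = 0.1572
Iter 3: z = -1.1388 + -0.4609i, |z|^2 = 1.5093
Iter 4: z = 0.0724 + 0.6818i, |z|^2 = 0.4701
Iter 5: z = -1.4716 + -0.2692i, |z|^2 = 2.2380
Iter 6: z = 1.0810 + 0.4244i, |z|^2 = 1.3487
Iter 7: z = -0.0235 + 0.5495i, |z|^2 = 0.3026
Iter 8: z = -1.3135 + -0.3938i, |z|^2 = 1.8802
Iter 9: z = 0.5581 + 0.6664i, |z|^2 = 0.7556
Iter 10: z = -1.1446 + 0.3759i, |z|^2 = 1.4514
Iter 11: z = 0.1569 + -1.2284i, |z|^2 = 1.5337
Iter 12: z = -2.4964 + -0.7535i, |z|^2 = 6.7999
Escaped at iteration 12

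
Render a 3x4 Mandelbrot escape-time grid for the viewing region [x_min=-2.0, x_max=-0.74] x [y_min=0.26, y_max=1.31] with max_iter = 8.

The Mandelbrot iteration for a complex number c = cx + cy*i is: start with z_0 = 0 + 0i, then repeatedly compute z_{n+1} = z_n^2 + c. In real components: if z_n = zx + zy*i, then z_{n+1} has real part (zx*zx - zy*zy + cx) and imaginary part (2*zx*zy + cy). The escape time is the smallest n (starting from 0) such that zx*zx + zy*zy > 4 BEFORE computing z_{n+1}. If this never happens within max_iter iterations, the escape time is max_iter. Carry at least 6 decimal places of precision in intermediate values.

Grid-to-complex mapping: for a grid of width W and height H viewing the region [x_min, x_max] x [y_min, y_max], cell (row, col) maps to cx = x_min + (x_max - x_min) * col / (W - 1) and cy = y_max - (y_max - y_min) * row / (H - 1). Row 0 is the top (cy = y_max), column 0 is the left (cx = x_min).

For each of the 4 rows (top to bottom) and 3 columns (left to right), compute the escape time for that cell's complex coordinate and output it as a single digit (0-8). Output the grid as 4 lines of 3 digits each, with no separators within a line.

Answer: 122
133
136
168

Derivation:
(row=0, col=0): c = -2.0000 + 1.3100i → escape time 1
(row=0, col=1): c = -1.3700 + 1.3100i → escape time 2
(row=0, col=2): c = -0.7400 + 1.3100i → escape time 2
(row=1, col=0): c = -2.0000 + 0.9600i → escape time 1
(row=1, col=1): c = -1.3700 + 0.9600i → escape time 3
(row=1, col=2): c = -0.7400 + 0.9600i → escape time 3
(row=2, col=0): c = -2.0000 + 0.6100i → escape time 1
(row=2, col=1): c = -1.3700 + 0.6100i → escape time 3
(row=2, col=2): c = -0.7400 + 0.6100i → escape time 6
(row=3, col=0): c = -2.0000 + 0.2600i → escape time 1
(row=3, col=1): c = -1.3700 + 0.2600i → escape time 6
(row=3, col=2): c = -0.7400 + 0.2600i → escape time 8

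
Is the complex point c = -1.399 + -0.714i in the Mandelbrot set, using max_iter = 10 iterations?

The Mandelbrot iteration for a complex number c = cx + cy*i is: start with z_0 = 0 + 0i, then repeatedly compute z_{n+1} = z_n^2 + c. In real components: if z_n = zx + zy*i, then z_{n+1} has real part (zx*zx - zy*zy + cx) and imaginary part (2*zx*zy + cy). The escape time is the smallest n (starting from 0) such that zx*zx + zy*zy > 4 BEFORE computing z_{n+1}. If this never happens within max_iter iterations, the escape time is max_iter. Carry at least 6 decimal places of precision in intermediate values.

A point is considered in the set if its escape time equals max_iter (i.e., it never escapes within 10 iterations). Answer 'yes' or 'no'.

Answer: no

Derivation:
z_0 = 0 + 0i, c = -1.3990 + -0.7140i
Iter 1: z = -1.3990 + -0.7140i, |z|^2 = 2.4670
Iter 2: z = 0.0484 + 1.2838i, |z|^2 = 1.6504
Iter 3: z = -3.0447 + -0.5897i, |z|^2 = 9.6181
Escaped at iteration 3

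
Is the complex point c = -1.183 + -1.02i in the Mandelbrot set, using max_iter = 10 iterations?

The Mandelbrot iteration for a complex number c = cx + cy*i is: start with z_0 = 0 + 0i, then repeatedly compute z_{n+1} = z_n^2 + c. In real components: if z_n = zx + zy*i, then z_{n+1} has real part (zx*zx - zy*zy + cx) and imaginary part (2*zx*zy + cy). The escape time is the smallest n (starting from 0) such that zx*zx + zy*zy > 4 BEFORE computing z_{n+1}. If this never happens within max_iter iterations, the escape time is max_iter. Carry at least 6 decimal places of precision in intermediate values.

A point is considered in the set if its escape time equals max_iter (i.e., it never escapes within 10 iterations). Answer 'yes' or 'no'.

Answer: no

Derivation:
z_0 = 0 + 0i, c = -1.1830 + -1.0200i
Iter 1: z = -1.1830 + -1.0200i, |z|^2 = 2.4399
Iter 2: z = -0.8239 + 1.3933i, |z|^2 = 2.6202
Iter 3: z = -2.4455 + -3.3159i, |z|^2 = 16.9760
Escaped at iteration 3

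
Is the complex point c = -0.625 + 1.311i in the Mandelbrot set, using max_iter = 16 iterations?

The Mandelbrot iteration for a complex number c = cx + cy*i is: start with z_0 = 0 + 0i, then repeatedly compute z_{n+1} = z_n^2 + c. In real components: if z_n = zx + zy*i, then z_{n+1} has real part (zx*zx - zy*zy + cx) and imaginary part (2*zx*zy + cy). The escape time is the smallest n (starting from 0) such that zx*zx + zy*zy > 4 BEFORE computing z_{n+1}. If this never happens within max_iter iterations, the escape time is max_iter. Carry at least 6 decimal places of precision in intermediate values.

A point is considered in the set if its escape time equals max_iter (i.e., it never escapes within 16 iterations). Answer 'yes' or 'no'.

z_0 = 0 + 0i, c = -0.6250 + 1.3110i
Iter 1: z = -0.6250 + 1.3110i, |z|^2 = 2.1093
Iter 2: z = -1.9531 + -0.3277i, |z|^2 = 3.9220
Iter 3: z = 3.0822 + 2.5913i, |z|^2 = 16.2143
Escaped at iteration 3

Answer: no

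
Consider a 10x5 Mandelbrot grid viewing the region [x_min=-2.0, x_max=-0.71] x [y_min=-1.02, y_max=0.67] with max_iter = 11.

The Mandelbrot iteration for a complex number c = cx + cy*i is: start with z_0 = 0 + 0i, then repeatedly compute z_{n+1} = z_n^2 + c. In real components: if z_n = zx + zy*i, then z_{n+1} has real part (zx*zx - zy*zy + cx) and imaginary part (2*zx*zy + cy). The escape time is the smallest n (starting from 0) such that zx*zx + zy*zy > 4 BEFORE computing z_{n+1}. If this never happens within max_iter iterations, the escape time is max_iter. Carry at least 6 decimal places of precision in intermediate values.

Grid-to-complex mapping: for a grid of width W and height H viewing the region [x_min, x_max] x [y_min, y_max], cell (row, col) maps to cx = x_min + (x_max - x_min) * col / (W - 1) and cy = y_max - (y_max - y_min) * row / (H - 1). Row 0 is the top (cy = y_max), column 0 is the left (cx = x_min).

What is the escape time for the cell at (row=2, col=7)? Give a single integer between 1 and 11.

z_0 = 0 + 0i, c = -0.9967 + -0.1750i
Iter 1: z = -0.9967 + -0.1750i, |z|^2 = 1.0240
Iter 2: z = -0.0339 + 0.1738i, |z|^2 = 0.0314
Iter 3: z = -1.0257 + -0.1868i, |z|^2 = 1.0870
Iter 4: z = 0.0206 + 0.2082i, |z|^2 = 0.0438
Iter 5: z = -1.0396 + -0.1664i, |z|^2 = 1.1085
Iter 6: z = 0.0564 + 0.1711i, |z|^2 = 0.0324
Iter 7: z = -1.0227 + -0.1557i, |z|^2 = 1.0703
Iter 8: z = 0.0251 + 0.1435i, |z|^2 = 0.0212
Iter 9: z = -1.0166 + -0.1678i, |z|^2 = 1.0617
Iter 10: z = 0.0087 + 0.1662i, |z|^2 = 0.0277

Answer: 11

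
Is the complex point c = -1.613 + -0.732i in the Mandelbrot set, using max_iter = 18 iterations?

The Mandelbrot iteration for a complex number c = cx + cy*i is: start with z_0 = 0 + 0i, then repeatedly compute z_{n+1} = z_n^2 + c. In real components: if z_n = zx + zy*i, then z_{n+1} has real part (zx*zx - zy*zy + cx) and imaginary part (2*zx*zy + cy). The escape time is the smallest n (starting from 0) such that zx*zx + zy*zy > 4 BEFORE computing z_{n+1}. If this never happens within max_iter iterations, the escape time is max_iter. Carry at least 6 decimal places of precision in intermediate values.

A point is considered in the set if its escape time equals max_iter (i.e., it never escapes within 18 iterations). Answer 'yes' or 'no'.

z_0 = 0 + 0i, c = -1.6130 + -0.7320i
Iter 1: z = -1.6130 + -0.7320i, |z|^2 = 3.1376
Iter 2: z = 0.4529 + 1.6294i, |z|^2 = 2.8602
Iter 3: z = -4.0629 + 0.7441i, |z|^2 = 17.0607
Escaped at iteration 3

Answer: no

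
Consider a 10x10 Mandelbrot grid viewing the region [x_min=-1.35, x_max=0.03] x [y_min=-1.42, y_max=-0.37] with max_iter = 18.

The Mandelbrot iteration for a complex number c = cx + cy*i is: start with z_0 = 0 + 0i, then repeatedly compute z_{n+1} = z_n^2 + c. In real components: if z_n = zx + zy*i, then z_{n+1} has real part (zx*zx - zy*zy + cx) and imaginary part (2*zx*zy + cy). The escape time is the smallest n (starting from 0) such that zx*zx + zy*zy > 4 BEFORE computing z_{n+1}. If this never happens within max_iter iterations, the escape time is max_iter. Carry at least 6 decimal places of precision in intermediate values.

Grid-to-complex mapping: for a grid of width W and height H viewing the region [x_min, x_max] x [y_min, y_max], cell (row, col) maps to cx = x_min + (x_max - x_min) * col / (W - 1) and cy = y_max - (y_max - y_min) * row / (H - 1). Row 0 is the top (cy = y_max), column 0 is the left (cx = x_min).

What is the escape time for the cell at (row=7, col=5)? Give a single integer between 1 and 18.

Answer: 3

Derivation:
z_0 = 0 + 0i, c = -0.5833 + -1.1867i
Iter 1: z = -0.5833 + -1.1867i, |z|^2 = 1.7485
Iter 2: z = -1.6512 + 0.1978i, |z|^2 = 2.7657
Iter 3: z = 2.1041 + -1.8398i, |z|^2 = 7.8123
Escaped at iteration 3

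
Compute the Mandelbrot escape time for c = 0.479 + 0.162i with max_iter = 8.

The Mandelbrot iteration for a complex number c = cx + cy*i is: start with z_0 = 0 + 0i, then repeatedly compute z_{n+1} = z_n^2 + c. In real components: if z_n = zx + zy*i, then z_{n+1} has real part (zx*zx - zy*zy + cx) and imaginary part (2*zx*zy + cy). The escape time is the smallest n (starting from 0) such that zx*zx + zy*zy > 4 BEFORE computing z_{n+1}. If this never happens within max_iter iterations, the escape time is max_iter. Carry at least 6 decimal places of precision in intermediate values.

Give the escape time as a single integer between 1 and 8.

Answer: 5

Derivation:
z_0 = 0 + 0i, c = 0.4790 + 0.1620i
Iter 1: z = 0.4790 + 0.1620i, |z|^2 = 0.2557
Iter 2: z = 0.6822 + 0.3172i, |z|^2 = 0.5660
Iter 3: z = 0.8438 + 0.5948i, |z|^2 = 1.0657
Iter 4: z = 0.8372 + 1.1657i, |z|^2 = 2.0598
Iter 5: z = -0.1790 + 2.1139i, |z|^2 = 4.5006
Escaped at iteration 5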